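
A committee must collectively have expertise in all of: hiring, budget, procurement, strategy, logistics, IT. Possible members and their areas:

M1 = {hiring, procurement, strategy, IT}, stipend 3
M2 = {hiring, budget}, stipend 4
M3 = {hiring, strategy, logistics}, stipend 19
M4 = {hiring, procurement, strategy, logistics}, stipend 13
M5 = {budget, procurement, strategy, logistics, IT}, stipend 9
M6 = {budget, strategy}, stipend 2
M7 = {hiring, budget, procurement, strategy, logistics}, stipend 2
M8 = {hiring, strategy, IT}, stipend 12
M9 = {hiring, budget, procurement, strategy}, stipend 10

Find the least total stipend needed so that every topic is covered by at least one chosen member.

M1, M7 cover every topic at stipend 3 + 2 = 5.
Any cover uses at least 2 members; among all covering selections none totals below 5.

5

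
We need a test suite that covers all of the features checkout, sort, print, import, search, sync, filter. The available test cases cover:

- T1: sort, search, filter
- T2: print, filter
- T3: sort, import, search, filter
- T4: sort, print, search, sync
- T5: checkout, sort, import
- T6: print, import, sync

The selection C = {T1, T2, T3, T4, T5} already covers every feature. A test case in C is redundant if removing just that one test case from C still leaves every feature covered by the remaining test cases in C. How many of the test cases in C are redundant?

Drop T1: the rest still cover every feature — redundant.
Drop T2: the rest still cover every feature — redundant.
Drop T3: the rest still cover every feature — redundant.
Drop T4: sync uncovered — not redundant.
Drop T5: checkout uncovered — not redundant.
3 redundant: T1, T2, T3.

3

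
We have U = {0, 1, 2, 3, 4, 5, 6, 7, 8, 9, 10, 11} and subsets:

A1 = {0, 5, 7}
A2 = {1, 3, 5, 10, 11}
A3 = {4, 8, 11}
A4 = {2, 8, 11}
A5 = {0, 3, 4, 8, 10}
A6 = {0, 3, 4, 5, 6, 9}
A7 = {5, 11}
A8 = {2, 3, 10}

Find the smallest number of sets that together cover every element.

A1, A2, A4, A6 together cover {0, 1, 2, 3, 4, 5, 6, 7, 8, 9, 10, 11} — every element.
No 3 of the 8 sets cover everything (all 56 triples fall short), so 4 is minimum.

4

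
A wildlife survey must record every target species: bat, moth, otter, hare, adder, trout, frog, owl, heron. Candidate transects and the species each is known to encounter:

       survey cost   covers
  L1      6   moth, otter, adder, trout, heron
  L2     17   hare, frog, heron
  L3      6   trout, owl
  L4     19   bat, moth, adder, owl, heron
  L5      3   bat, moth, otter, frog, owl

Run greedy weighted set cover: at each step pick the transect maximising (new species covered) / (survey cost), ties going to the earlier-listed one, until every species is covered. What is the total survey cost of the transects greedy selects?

Pick 1: L5 adds 5 new (bat, moth, otter, frog, owl) at survey cost 3 (ratio 5/3).
Pick 2: L1 adds 3 new (adder, trout, heron) at survey cost 6 (ratio 3/6).
Pick 3: L2 adds 1 new (hare) at survey cost 17 (ratio 1/17).
Greedy total survey cost: 3 + 6 + 17 = 26.

26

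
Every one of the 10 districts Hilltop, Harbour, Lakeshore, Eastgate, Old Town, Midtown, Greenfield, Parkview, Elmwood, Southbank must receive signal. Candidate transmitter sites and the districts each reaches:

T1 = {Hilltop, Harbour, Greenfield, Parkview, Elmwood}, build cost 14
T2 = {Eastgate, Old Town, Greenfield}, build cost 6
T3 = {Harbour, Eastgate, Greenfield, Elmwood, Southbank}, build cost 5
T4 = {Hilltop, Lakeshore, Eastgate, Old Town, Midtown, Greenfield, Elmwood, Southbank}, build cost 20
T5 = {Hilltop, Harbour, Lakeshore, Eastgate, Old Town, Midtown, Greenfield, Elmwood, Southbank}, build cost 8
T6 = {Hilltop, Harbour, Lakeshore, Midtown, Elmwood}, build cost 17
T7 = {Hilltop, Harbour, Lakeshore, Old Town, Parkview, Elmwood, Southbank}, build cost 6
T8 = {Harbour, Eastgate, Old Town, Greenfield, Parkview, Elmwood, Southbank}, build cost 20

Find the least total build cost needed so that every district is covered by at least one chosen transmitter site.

T5, T7 cover every district at build cost 8 + 6 = 14.
Any cover uses at least 2 transmitter sites; among all covering selections none totals below 14.

14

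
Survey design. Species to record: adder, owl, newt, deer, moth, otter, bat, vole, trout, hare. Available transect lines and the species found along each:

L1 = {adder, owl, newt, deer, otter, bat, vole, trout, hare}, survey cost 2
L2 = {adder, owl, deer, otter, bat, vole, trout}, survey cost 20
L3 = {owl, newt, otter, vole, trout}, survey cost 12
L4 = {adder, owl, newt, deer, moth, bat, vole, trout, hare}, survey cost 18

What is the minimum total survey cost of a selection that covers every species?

L1, L4 cover every species at survey cost 2 + 18 = 20.
Any cover uses at least 2 transects; among all covering selections none totals below 20.

20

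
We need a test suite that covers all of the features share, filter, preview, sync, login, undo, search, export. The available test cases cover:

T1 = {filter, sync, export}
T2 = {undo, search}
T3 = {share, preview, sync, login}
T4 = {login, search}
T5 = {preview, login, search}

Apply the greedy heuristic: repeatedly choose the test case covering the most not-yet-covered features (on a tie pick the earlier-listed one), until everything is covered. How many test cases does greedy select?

3

Pick 1: T3 covers 4 new features (share, preview, sync, login).
Pick 2: T1 covers 2 new features (filter, export).
Pick 3: T2 covers 2 new features (undo, search).
Greedy uses 3 test cases.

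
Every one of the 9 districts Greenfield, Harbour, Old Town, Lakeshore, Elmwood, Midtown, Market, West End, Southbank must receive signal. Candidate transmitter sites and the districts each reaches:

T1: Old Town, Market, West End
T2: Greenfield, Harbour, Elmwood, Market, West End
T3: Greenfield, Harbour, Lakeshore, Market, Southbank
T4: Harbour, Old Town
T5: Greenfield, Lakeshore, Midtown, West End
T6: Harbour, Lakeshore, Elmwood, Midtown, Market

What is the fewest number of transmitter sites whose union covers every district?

T1, T3, T6 together cover {Greenfield, Harbour, Old Town, Lakeshore, Elmwood, Midtown, Market, West End, Southbank} — every district.
No 2 of the 6 transmitter sites cover everything (all 15 pairs fall short), so 3 is minimum.
Greedy (largest uncovered first) would take T2, T3, T1, T5 — 4 transmitter sites — but 3 suffice.

3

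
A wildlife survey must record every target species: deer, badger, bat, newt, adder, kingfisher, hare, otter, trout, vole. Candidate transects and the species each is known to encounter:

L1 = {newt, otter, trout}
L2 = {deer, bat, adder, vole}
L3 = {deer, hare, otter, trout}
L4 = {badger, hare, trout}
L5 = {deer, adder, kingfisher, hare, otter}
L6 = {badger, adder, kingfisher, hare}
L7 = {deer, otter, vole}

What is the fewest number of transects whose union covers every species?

L1, L2, L6 together cover {deer, badger, bat, newt, adder, kingfisher, hare, otter, trout, vole} — every species.
No 2 of the 7 transects cover everything (all 21 pairs fall short), so 3 is minimum.

3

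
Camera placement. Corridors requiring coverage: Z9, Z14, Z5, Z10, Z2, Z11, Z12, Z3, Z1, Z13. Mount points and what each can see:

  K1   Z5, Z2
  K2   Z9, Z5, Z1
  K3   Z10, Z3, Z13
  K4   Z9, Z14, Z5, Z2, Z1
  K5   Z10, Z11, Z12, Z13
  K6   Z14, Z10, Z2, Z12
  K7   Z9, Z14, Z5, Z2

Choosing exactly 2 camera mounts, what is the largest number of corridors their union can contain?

Choosing K4, K5 covers {Z9, Z14, Z5, Z10, Z2, Z11, Z12, Z1, Z13} — 9 corridors.
No choice of 2 camera mounts does better; here Z3 is left uncovered.

9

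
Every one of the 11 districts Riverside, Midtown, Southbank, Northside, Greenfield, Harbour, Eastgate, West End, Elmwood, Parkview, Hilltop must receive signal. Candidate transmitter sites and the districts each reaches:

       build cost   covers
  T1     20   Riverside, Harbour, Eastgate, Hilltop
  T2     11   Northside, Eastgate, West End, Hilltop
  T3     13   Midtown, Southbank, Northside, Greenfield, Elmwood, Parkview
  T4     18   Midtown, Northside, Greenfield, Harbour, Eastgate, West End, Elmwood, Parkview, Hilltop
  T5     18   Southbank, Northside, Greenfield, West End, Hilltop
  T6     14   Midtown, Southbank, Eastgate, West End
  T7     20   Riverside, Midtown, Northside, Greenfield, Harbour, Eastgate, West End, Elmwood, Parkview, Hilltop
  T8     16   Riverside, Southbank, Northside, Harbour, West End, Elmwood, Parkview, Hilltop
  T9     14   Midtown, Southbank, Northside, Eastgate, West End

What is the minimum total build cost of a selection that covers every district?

T3, T7 cover every district at build cost 13 + 20 = 33.
Any cover uses at least 2 transmitter sites; among all covering selections none totals below 33.
Greedy by coverage-per-build cost would pick T4, T8 for 34 — worse than the optimum 33.

33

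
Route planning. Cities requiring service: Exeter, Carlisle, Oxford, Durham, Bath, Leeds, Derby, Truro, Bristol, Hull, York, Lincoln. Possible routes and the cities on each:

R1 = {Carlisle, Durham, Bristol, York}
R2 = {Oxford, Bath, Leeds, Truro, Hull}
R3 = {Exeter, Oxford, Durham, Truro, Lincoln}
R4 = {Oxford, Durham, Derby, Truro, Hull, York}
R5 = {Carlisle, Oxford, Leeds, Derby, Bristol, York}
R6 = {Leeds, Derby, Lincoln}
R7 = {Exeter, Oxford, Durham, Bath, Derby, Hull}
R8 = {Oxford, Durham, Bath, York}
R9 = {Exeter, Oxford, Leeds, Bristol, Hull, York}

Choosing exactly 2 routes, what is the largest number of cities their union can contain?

Choosing R3, R5 covers {Exeter, Carlisle, Oxford, Durham, Leeds, Derby, Truro, Bristol, York, Lincoln} — 10 cities.
No choice of 2 routes does better; here Bath, Hull are left uncovered.

10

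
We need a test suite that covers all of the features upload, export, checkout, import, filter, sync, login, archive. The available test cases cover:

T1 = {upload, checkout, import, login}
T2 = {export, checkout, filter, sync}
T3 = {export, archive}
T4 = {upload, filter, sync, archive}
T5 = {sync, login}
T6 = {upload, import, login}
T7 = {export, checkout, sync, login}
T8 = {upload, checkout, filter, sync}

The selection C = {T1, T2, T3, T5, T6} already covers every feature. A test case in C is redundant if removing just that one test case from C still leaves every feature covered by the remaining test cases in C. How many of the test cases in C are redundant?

3

Drop T1: the rest still cover every feature — redundant.
Drop T2: filter uncovered — not redundant.
Drop T3: archive uncovered — not redundant.
Drop T5: the rest still cover every feature — redundant.
Drop T6: the rest still cover every feature — redundant.
3 redundant: T1, T5, T6.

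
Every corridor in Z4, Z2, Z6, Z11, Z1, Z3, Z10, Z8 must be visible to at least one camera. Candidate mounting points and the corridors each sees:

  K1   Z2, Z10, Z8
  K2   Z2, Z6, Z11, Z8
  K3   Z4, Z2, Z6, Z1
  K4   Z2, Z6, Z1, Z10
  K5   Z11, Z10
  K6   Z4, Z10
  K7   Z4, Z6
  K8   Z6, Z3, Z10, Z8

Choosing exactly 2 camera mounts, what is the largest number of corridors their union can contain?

7

Choosing K3, K8 covers {Z4, Z2, Z6, Z1, Z3, Z10, Z8} — 7 corridors.
No choice of 2 camera mounts does better; here Z11 is left uncovered.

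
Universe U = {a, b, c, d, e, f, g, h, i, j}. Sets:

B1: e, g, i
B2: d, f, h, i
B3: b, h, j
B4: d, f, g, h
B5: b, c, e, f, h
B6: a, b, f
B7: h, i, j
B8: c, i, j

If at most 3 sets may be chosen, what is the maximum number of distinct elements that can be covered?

Choosing B4, B5, B7 covers {b, c, d, e, f, g, h, i, j} — 9 elements.
No choice of 3 sets does better; here a is left uncovered.

9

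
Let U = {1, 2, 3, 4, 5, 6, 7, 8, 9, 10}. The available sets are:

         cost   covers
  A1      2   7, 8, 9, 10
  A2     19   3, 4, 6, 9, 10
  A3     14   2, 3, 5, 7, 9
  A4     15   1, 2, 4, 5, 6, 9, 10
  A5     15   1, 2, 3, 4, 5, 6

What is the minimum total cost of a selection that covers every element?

A1, A5 cover every element at cost 2 + 15 = 17.
Any cover uses at least 2 sets; among all covering selections none totals below 17.

17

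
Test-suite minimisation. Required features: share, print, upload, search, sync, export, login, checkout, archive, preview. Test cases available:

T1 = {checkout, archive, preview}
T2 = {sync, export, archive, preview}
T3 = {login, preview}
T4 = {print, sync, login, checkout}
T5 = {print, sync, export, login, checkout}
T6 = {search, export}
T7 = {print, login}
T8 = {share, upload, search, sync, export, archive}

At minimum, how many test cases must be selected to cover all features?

3

T1, T4, T8 together cover {share, print, upload, search, sync, export, login, checkout, archive, preview} — every feature.
No 2 of the 8 test cases cover everything (all 28 pairs fall short), so 3 is minimum.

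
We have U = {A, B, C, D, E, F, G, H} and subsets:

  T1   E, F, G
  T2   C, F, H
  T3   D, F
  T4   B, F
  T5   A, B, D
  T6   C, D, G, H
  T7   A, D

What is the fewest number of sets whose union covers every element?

T1, T2, T5 together cover {A, B, C, D, E, F, G, H} — every element.
No 2 of the 7 sets cover everything (all 21 pairs fall short), so 3 is minimum.

3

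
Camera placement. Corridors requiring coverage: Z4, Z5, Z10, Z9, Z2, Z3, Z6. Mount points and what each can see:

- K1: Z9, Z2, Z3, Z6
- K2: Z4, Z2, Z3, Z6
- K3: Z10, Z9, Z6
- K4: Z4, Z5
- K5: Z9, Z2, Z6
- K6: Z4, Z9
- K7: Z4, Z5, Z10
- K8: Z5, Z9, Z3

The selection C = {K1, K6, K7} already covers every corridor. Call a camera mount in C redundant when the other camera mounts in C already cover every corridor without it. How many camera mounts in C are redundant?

Drop K1: Z2, Z3, Z6 uncovered — not redundant.
Drop K6: the rest still cover every corridor — redundant.
Drop K7: Z5, Z10 uncovered — not redundant.
1 redundant: K6.

1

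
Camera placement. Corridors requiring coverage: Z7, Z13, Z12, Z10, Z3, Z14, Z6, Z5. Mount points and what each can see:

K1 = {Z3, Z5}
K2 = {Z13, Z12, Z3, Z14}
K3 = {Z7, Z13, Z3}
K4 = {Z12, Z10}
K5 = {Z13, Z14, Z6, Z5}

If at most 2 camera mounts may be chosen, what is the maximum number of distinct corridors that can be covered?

Choosing K2, K5 covers {Z13, Z12, Z3, Z14, Z6, Z5} — 6 corridors.
No choice of 2 camera mounts does better; here Z7, Z10 are left uncovered.

6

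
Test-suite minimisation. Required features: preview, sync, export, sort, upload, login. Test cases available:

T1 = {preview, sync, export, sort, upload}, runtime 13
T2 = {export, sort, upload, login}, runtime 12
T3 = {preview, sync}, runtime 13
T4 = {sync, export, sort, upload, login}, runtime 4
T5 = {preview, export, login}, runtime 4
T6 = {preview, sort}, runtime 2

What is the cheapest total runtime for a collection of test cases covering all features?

T4, T6 cover every feature at runtime 4 + 2 = 6.
Any cover uses at least 2 test cases; among all covering selections none totals below 6.

6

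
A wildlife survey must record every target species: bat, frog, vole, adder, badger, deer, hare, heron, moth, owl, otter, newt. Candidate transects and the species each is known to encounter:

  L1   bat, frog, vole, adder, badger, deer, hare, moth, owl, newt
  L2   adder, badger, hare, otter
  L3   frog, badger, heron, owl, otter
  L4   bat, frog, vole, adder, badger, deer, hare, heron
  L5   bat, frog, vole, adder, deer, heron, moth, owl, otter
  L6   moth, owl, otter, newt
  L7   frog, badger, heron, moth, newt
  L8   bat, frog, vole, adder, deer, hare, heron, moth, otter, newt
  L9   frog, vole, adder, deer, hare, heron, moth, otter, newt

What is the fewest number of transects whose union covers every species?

L1, L3 together cover {bat, frog, vole, adder, badger, deer, hare, heron, moth, owl, otter, newt} — every species.
No single transect contains all 12 species, so 2 is optimal.

2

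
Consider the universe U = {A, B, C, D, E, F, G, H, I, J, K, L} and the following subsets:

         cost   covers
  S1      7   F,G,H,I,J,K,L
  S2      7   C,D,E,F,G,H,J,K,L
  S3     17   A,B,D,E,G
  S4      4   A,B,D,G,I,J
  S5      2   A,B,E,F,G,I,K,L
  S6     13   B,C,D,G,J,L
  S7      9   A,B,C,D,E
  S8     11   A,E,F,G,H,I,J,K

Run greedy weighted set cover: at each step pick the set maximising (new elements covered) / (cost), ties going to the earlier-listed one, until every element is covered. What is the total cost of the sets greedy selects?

Pick 1: S5 adds 8 new (A, B, E, F, G, I, K, L) at cost 2 (ratio 8/2).
Pick 2: S2 adds 4 new (C, D, H, J) at cost 7 (ratio 4/7).
Greedy total cost: 2 + 7 = 9.

9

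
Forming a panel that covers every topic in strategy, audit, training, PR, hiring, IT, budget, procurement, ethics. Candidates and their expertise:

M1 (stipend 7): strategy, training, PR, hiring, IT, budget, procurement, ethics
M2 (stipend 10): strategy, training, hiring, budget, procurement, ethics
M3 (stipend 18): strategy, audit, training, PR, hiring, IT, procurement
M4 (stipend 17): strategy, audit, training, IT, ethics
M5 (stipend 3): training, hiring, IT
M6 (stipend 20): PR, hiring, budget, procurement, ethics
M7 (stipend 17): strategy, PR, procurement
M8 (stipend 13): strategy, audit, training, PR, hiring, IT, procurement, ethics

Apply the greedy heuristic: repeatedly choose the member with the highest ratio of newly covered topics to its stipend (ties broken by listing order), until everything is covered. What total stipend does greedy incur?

20

Pick 1: M1 adds 8 new (strategy, training, PR, hiring, IT, budget, procurement, ethics) at stipend 7 (ratio 8/7).
Pick 2: M8 adds 1 new (audit) at stipend 13 (ratio 1/13).
Greedy total stipend: 7 + 13 = 20.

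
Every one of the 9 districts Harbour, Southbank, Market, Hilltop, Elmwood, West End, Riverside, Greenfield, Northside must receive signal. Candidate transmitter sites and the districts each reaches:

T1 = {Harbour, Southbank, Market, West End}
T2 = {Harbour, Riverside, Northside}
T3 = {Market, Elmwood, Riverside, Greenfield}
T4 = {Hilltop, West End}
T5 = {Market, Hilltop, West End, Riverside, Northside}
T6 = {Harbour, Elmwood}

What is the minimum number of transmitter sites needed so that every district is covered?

T1, T3, T5 together cover {Harbour, Southbank, Market, Hilltop, Elmwood, West End, Riverside, Greenfield, Northside} — every district.
No 2 of the 6 transmitter sites cover everything (all 15 pairs fall short), so 3 is minimum.

3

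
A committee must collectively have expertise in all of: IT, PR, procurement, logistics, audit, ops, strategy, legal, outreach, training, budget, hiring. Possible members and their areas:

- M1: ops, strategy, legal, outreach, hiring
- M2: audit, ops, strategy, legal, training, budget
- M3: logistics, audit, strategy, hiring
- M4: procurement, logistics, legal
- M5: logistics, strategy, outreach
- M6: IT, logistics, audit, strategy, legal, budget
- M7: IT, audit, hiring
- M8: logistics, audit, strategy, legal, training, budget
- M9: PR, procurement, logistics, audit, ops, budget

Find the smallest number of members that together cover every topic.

4

M1, M2, M6, M9 together cover {IT, PR, procurement, logistics, audit, ops, strategy, legal, outreach, training, budget, hiring} — every topic.
No 3 of the 9 members cover everything (all 84 triples fall short), so 4 is minimum.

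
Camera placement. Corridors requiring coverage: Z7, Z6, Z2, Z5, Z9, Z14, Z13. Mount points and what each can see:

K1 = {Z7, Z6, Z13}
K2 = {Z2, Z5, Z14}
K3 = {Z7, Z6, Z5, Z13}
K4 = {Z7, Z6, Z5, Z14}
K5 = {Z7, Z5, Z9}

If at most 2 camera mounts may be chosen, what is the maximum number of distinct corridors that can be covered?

Choosing K1, K2 covers {Z7, Z6, Z2, Z5, Z14, Z13} — 6 corridors.
No choice of 2 camera mounts does better; here Z9 is left uncovered.

6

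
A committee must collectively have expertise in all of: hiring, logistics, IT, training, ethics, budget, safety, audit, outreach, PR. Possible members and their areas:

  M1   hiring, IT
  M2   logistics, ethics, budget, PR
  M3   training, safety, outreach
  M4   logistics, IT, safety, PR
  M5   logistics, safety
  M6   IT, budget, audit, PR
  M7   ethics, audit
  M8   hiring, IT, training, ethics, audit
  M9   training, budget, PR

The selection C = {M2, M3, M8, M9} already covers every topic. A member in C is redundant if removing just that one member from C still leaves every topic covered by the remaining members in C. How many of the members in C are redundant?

1

Drop M2: logistics uncovered — not redundant.
Drop M3: safety, outreach uncovered — not redundant.
Drop M8: hiring, IT, audit uncovered — not redundant.
Drop M9: the rest still cover every topic — redundant.
1 redundant: M9.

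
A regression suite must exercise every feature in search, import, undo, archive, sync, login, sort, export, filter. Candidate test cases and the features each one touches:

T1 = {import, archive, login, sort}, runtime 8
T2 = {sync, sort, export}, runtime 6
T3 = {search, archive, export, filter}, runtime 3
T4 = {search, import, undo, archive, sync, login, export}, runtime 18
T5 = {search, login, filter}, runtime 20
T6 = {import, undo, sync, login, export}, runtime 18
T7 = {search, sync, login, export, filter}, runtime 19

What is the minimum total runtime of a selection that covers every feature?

T2, T3, T4 cover every feature at runtime 6 + 3 + 18 = 27.
Any cover uses at least 3 test cases; among all covering selections none totals below 27.
Greedy by coverage-per-runtime would pick T3, T1, T2, T4 for 35 — worse than the optimum 27.

27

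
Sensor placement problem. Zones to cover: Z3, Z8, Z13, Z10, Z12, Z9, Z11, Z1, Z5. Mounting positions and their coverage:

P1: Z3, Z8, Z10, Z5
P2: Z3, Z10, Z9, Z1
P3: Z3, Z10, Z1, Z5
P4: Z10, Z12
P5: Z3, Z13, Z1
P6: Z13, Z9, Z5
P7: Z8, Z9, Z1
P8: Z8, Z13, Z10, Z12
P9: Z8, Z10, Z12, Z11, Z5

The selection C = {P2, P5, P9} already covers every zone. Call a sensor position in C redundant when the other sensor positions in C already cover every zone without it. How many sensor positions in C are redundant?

0

Drop P2: Z9 uncovered — not redundant.
Drop P5: Z13 uncovered — not redundant.
Drop P9: Z8, Z12, Z11, Z5 uncovered — not redundant.
None of the sensor positions in C is redundant.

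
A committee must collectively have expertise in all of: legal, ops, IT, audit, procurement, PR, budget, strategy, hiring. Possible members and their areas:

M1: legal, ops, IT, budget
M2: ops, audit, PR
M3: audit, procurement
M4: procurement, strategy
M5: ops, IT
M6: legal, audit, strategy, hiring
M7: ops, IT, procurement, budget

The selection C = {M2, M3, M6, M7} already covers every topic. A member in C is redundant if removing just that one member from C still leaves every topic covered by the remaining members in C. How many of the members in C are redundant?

1

Drop M2: PR uncovered — not redundant.
Drop M3: the rest still cover every topic — redundant.
Drop M6: legal, strategy, hiring uncovered — not redundant.
Drop M7: IT, budget uncovered — not redundant.
1 redundant: M3.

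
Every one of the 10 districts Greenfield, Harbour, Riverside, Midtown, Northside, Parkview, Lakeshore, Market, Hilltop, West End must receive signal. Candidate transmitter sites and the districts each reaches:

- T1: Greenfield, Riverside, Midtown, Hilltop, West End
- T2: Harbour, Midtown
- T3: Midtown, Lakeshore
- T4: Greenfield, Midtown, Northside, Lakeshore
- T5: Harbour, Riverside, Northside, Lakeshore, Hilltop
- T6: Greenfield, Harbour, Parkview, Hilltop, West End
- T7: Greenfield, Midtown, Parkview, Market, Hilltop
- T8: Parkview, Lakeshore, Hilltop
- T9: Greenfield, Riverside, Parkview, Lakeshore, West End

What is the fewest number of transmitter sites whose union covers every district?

T1, T5, T7 together cover {Greenfield, Harbour, Riverside, Midtown, Northside, Parkview, Lakeshore, Market, Hilltop, West End} — every district.
No 2 of the 9 transmitter sites cover everything (all 36 pairs fall short), so 3 is minimum.

3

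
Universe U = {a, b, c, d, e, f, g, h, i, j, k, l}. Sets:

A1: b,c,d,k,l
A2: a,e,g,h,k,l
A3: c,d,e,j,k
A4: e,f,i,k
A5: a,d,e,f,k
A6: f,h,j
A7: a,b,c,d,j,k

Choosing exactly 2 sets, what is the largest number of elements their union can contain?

Choosing A2, A7 covers {a, b, c, d, e, g, h, j, k, l} — 10 elements.
No choice of 2 sets does better; here f, i are left uncovered.

10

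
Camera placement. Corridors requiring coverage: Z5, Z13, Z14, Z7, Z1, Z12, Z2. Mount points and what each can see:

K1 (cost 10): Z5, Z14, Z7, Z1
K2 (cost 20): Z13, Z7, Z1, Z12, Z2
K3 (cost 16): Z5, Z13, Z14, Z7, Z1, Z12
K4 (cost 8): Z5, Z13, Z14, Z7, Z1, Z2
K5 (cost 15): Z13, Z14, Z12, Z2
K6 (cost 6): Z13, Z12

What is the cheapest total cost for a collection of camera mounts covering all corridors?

14

K4, K6 cover every corridor at cost 8 + 6 = 14.
Any cover uses at least 2 camera mounts; among all covering selections none totals below 14.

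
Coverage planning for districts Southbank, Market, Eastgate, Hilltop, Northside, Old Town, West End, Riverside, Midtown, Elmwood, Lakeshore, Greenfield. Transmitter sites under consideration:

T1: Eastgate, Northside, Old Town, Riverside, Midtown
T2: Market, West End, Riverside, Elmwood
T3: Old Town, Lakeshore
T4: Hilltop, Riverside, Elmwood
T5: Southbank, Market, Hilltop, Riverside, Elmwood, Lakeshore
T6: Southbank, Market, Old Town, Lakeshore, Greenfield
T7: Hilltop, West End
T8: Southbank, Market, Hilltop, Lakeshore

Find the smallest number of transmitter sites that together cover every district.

4

T1, T2, T4, T6 together cover {Southbank, Market, Eastgate, Hilltop, Northside, Old Town, West End, Riverside, Midtown, Elmwood, Lakeshore, Greenfield} — every district.
No 3 of the 8 transmitter sites cover everything (all 56 triples fall short), so 4 is minimum.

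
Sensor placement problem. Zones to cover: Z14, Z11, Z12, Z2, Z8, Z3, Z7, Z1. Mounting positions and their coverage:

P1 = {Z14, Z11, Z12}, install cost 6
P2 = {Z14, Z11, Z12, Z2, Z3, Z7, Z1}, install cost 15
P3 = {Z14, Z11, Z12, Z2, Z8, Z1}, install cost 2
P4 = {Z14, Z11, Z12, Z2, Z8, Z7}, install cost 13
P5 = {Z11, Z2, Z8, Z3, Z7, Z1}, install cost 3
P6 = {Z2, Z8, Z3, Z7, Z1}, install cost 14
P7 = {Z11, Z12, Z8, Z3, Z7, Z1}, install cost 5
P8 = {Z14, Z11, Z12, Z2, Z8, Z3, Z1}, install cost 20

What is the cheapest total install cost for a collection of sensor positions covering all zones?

P3, P5 cover every zone at install cost 2 + 3 = 5.
Any cover uses at least 2 sensor positions; among all covering selections none totals below 5.

5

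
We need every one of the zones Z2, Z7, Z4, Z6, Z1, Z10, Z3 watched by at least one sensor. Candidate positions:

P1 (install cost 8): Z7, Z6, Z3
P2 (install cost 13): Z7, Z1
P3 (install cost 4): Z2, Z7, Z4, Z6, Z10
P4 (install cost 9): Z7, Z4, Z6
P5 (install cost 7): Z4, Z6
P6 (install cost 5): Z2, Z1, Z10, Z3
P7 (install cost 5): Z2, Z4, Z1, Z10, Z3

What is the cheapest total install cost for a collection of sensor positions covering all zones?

9

P3, P6 cover every zone at install cost 4 + 5 = 9.
Any cover uses at least 2 sensor positions; among all covering selections none totals below 9.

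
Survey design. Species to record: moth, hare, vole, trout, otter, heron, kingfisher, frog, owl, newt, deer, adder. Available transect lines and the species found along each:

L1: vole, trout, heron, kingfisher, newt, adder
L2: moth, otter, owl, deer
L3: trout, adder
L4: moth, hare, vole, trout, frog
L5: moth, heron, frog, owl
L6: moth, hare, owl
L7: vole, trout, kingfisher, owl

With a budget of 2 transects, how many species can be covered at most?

Choosing L1, L2 covers {moth, vole, trout, otter, heron, kingfisher, owl, newt, deer, adder} — 10 species.
No choice of 2 transects does better; here hare, frog are left uncovered.

10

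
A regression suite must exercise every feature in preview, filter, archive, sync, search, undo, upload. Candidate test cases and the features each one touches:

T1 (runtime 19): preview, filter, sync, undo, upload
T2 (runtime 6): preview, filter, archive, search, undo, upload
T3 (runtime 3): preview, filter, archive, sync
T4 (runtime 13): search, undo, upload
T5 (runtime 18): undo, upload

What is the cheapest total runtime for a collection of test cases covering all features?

T2, T3 cover every feature at runtime 6 + 3 = 9.
Any cover uses at least 2 test cases; among all covering selections none totals below 9.

9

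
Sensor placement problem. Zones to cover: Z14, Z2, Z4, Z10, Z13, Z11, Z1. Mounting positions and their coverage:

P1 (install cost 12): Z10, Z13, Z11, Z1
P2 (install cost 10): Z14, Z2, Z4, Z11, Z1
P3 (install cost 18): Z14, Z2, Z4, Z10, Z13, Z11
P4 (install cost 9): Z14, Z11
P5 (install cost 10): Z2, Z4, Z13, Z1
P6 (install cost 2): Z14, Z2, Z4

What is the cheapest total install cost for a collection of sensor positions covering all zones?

P1, P6 cover every zone at install cost 12 + 2 = 14.
Any cover uses at least 2 sensor positions; among all covering selections none totals below 14.

14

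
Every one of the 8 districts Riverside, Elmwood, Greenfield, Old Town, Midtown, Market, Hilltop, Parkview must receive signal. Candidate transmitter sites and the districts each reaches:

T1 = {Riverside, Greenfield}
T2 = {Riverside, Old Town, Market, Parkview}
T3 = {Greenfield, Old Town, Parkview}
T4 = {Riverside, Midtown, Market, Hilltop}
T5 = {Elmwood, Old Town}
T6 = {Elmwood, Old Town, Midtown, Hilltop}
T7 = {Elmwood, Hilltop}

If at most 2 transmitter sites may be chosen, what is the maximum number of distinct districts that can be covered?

Choosing T2, T6 covers {Riverside, Elmwood, Old Town, Midtown, Market, Hilltop, Parkview} — 7 districts.
No choice of 2 transmitter sites does better; here Greenfield is left uncovered.

7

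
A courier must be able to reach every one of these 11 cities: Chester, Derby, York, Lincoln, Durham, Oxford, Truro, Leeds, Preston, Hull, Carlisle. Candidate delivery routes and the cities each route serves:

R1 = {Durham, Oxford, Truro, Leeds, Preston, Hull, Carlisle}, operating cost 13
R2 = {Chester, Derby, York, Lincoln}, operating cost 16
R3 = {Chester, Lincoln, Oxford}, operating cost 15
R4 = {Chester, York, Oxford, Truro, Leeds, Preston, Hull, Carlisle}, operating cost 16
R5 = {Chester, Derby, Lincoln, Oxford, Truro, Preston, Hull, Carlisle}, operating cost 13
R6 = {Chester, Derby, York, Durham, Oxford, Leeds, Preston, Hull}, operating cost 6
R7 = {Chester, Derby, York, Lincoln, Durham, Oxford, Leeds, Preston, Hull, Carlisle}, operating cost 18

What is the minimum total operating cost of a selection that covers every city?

R5, R6 cover every city at operating cost 13 + 6 = 19.
Any cover uses at least 2 routes; among all covering selections none totals below 19.

19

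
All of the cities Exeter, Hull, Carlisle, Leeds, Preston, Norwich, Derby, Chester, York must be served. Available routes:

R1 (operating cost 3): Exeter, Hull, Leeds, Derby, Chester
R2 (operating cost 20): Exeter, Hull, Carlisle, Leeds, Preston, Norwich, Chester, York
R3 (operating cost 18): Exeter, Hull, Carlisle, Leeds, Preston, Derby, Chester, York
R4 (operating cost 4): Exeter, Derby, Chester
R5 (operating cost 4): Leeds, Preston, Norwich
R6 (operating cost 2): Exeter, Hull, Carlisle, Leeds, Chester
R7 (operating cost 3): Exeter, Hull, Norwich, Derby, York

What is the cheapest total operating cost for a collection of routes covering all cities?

R5, R6, R7 cover every city at operating cost 4 + 2 + 3 = 9.
Any cover uses at least 2 routes; among all covering selections none totals below 9.

9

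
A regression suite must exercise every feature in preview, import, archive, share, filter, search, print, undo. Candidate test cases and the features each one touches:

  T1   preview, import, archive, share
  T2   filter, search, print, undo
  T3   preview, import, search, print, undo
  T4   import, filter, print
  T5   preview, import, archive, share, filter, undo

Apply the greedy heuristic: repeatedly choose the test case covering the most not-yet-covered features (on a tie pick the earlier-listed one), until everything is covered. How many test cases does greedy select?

Pick 1: T5 covers 6 new features (preview, import, archive, share, filter, undo).
Pick 2: T2 covers 2 new features (search, print).
Greedy uses 2 test cases.

2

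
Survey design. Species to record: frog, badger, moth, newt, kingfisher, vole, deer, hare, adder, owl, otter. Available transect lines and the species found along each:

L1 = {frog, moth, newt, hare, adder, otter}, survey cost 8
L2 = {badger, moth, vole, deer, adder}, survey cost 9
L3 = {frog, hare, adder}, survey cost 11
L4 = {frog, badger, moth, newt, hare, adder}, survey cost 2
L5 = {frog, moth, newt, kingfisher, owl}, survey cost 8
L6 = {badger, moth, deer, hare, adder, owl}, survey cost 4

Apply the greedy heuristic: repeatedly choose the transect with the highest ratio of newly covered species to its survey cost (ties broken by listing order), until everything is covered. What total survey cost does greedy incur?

31

Pick 1: L4 adds 6 new (frog, badger, moth, newt, hare, adder) at survey cost 2 (ratio 6/2).
Pick 2: L6 adds 2 new (deer, owl) at survey cost 4 (ratio 2/4).
Pick 3: L1 adds 1 new (otter) at survey cost 8 (ratio 1/8).
Pick 4: L5 adds 1 new (kingfisher) at survey cost 8 (ratio 1/8).
Pick 5: L2 adds 1 new (vole) at survey cost 9 (ratio 1/9).
Greedy total survey cost: 2 + 4 + 8 + 8 + 9 = 31. (The true optimum is 25, so greedy overshoots here.)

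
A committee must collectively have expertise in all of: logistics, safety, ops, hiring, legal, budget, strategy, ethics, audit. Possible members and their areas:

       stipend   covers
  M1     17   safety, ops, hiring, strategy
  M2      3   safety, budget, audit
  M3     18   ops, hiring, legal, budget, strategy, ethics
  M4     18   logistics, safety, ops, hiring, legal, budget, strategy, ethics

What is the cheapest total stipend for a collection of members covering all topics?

M2, M4 cover every topic at stipend 3 + 18 = 21.
Any cover uses at least 2 members; among all covering selections none totals below 21.

21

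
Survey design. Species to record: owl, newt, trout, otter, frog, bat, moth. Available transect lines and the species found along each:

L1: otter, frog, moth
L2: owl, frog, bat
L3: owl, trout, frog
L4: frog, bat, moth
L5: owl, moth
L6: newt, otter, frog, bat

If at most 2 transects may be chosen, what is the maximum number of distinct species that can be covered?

6

Choosing L3, L6 covers {owl, newt, trout, otter, frog, bat} — 6 species.
No choice of 2 transects does better; here moth is left uncovered.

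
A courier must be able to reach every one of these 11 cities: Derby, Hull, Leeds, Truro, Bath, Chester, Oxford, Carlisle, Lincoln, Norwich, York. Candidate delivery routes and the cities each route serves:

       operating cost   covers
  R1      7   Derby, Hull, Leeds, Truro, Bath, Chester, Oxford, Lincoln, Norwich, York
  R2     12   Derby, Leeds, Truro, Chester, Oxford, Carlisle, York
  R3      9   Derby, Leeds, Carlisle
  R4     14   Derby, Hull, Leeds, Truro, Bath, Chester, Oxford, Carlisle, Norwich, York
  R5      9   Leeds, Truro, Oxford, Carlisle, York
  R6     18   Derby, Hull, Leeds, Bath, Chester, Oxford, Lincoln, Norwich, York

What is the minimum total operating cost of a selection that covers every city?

16

R1, R3 cover every city at operating cost 7 + 9 = 16.
Any cover uses at least 2 routes; among all covering selections none totals below 16.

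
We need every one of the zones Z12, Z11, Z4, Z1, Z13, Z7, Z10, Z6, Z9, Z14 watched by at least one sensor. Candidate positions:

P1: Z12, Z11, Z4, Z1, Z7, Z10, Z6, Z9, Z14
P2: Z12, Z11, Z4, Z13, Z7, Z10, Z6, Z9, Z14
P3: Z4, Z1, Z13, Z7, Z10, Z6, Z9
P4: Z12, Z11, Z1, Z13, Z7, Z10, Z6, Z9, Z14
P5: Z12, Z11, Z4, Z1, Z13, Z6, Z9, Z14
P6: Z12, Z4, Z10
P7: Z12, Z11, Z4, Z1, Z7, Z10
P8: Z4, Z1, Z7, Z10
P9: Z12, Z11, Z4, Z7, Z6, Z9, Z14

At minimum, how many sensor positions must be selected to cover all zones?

P1, P2 together cover {Z12, Z11, Z4, Z1, Z13, Z7, Z10, Z6, Z9, Z14} — every zone.
No single sensor position contains all 10 zones, so 2 is optimal.

2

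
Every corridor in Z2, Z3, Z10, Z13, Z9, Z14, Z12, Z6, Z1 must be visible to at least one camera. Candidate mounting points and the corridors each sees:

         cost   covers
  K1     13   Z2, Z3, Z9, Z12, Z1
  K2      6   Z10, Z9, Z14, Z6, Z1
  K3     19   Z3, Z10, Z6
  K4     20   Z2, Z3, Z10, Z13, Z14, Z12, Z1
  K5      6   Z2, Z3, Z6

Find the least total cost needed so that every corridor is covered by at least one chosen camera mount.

26

K2, K4 cover every corridor at cost 6 + 20 = 26.
Any cover uses at least 2 camera mounts; among all covering selections none totals below 26.
Greedy by coverage-per-cost would pick K2, K5, K4 for 32 — worse than the optimum 26.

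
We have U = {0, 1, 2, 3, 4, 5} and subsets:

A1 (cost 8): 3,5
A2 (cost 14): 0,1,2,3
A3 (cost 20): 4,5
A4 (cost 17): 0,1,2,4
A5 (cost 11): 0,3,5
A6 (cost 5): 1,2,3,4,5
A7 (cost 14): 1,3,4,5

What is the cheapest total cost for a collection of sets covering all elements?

16

A5, A6 cover every element at cost 11 + 5 = 16.
Any cover uses at least 2 sets; among all covering selections none totals below 16.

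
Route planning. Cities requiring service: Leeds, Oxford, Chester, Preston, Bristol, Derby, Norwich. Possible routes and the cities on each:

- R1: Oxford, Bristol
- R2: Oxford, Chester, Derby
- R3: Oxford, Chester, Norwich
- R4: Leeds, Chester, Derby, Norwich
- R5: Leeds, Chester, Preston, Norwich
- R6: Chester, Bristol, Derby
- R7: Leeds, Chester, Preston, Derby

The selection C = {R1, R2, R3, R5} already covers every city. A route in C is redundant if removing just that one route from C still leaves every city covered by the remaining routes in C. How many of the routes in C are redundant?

Drop R1: Bristol uncovered — not redundant.
Drop R2: Derby uncovered — not redundant.
Drop R3: the rest still cover every city — redundant.
Drop R5: Leeds, Preston uncovered — not redundant.
1 redundant: R3.

1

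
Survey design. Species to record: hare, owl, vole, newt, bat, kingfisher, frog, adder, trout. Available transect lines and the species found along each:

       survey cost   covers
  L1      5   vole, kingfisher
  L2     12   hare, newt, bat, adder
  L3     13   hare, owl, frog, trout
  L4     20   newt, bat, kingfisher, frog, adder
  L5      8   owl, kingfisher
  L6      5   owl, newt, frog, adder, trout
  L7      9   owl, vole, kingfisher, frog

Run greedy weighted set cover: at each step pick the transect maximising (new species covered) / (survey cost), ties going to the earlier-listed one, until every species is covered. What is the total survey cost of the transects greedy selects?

Pick 1: L6 adds 5 new (owl, newt, frog, adder, trout) at survey cost 5 (ratio 5/5).
Pick 2: L1 adds 2 new (vole, kingfisher) at survey cost 5 (ratio 2/5).
Pick 3: L2 adds 2 new (hare, bat) at survey cost 12 (ratio 2/12).
Greedy total survey cost: 5 + 5 + 12 = 22.

22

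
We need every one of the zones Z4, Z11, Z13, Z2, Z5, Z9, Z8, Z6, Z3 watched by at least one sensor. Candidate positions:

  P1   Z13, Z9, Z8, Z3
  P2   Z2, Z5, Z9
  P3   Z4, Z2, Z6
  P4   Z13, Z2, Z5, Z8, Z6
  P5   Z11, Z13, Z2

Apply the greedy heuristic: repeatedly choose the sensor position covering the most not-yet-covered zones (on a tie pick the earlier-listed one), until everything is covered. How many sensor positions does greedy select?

4

Pick 1: P4 covers 5 new zones (Z13, Z2, Z5, Z8, Z6).
Pick 2: P1 covers 2 new zones (Z9, Z3).
Pick 3: P3 covers 1 new zones (Z4).
Pick 4: P5 covers 1 new zones (Z11).
Greedy uses 4 sensor positions.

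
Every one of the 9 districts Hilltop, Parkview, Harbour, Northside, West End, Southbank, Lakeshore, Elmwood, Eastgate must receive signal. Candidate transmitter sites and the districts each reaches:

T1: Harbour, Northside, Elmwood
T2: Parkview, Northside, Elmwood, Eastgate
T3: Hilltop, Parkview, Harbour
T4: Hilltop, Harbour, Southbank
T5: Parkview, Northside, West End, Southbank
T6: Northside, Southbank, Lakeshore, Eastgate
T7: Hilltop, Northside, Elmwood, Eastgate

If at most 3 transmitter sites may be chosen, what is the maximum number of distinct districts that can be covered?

8

Choosing T1, T3, T6 covers {Hilltop, Parkview, Harbour, Northside, Southbank, Lakeshore, Elmwood, Eastgate} — 8 districts.
No choice of 3 transmitter sites does better; here West End is left uncovered.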